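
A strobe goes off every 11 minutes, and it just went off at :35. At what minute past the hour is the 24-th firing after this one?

24·11 = 264.
264 mod 60 = 24 (since 4·60 = 240).
(35 + 24) mod 60 = 59.

59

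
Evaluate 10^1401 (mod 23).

5

By repeated squaring mod 23: 10^1≡10, 10^2≡8, 10^4≡18, 10^8≡2, 10^16≡4, 10^32≡16, 10^64≡3, 10^128≡9, 10^256≡12, 10^512≡6, 10^1024≡13.
1401 = 1 + 8 + 16 + 32 + 64 + 256 + 1024, so 10^1401 ≡ 10·2·4·16·3·12·13 ≡ 5 (mod 23).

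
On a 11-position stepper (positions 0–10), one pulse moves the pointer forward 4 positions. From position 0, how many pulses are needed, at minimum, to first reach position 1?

11 = 2·4 + 3
4 = 1·3 + 1
3 = 3·1 + 0
Back-substituting gives 4·3 ≡ 1 (mod 11).

3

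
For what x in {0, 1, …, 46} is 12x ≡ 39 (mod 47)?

The inverse of 12 mod 47 is 4 (since 12·4 = 48 ≡ 1).
Multiplying both sides by 4: x ≡ 4·39 = 156 ≡ 15 (mod 47).

15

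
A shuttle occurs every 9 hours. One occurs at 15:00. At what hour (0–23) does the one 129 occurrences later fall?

129·9 = 1161.
1161 = 48·24 + 9, so 1161 mod 24 = 9.
(15 + 9) mod 24 = 0.

0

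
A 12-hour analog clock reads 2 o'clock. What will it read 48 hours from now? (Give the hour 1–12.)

48 − 4·12 = 0, so 48 ≡ 0 (mod 12).
2 + 0 → 2 on a 12-hour dial.

2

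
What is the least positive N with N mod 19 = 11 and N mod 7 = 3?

x ≡ 3 (mod 7) gives x ∈ {3, 10, 17, 24, 31, 38, 45, 52, …}.
The first of these with x mod 19 = 11 is 87.

87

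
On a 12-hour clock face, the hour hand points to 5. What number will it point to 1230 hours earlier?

11

1230 mod 12 = 6 (since 102·12 = 1224).
5 − 6 → 11 on a 12-hour dial.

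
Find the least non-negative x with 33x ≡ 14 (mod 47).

The inverse of 33 mod 47 is 10 (since 33·10 = 330 ≡ 1).
Multiplying both sides by 10: x ≡ 10·14 = 140 ≡ 46 (mod 47).

46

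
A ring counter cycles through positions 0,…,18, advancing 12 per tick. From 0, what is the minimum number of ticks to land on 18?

11

12⁻¹ ≡ 8 (mod 19) because 12·8 = 96 = 5·19 + 1.
Multiplying both sides by 8: x ≡ 8·18 = 144 ≡ 11 (mod 19).
Check: 12·11 = 132 = 6·19 + 18.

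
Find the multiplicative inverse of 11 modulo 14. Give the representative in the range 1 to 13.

9

14 = 1·11 + 3
11 = 3·3 + 2
3 = 1·2 + 1
2 = 2·1 + 0
Back-substituting gives 11·9 ≡ 1 (mod 14).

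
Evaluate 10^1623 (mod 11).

Square-and-reduce mod 11: 10^1≡10, 10^2≡1, 10^4≡1, 10^8≡1, 10^16≡1, 10^32≡1, 10^64≡1, 10^128≡1, 10^256≡1, 10^512≡1, 10^1024≡1.
1623 = 1 + 2 + 4 + 16 + 64 + 512 + 1024, so 10^1623 ≡ 10·1·1·1·1·1·1 ≡ 10 (mod 11).

10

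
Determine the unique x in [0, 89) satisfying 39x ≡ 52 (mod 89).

31

39⁻¹ ≡ 16 (mod 89) because 39·16 = 624 = 7·89 + 1.
Multiplying both sides by 16: x ≡ 16·52 = 832 ≡ 31 (mod 89).
Check: 39·31 = 1209 = 13·89 + 52.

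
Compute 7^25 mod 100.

7

Square-and-reduce mod 100: 7^1≡7, 7^2≡49, 7^4≡1, 7^8≡1, 7^16≡1.
Since 25 = 1 + 8 + 16 in binary, 7^25 ≡ 7·1·1 ≡ 7 (mod 100).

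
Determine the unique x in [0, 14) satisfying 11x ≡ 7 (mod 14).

7

11⁻¹ ≡ 9 (mod 14) because 11·9 = 99 = 7·14 + 1.
Multiplying both sides by 9: x ≡ 9·7 = 63 ≡ 7 (mod 14).
Check: 11·7 = 77 = 5·14 + 7.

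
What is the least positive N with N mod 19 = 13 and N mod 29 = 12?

70

x ≡ 13 (mod 19) gives x ∈ {13, 32, 51, 70}.
The first of these with x mod 29 = 12 is 70.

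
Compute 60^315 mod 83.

Square-and-reduce mod 83: 60^1≡60, 60^2≡31, 60^4≡48, 60^8≡63, 60^16≡68, 60^32≡59, 60^64≡78, 60^128≡25, 60^256≡44.
315 = 1 + 2 + 8 + 16 + 32 + 256, so 60^315 ≡ 60·31·63·68·59·44 ≡ 42 (mod 83).

42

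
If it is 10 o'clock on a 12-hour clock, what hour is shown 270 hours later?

270 − 22·12 = 6, so 270 ≡ 6 (mod 12).
10 + 6 → 4 on a 12-hour dial.

4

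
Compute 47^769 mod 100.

Square-and-reduce mod 100: 47^1≡47, 47^2≡9, 47^4≡81, 47^8≡61, 47^16≡21, 47^32≡41, 47^64≡81, 47^128≡61, 47^256≡21, 47^512≡41.
769 = 1 + 256 + 512, so 47^769 ≡ 47·21·41 ≡ 67 (mod 100).

67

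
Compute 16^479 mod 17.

16

Successive squares of 16 mod 17: 16^1≡16, 16^2≡1, 16^4≡1, 16^8≡1, 16^16≡1, 16^32≡1, 16^64≡1, 16^128≡1, 16^256≡1.
Since 479 = 1 + 2 + 4 + 8 + 16 + 64 + 128 + 256 in binary, 16^479 ≡ 16·1·1·1·1·1·1·1 ≡ 16 (mod 17).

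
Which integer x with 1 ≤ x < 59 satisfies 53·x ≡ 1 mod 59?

53·49 = 2597 = 44·59 + 1, so 53⁻¹ ≡ 49 (mod 59).

49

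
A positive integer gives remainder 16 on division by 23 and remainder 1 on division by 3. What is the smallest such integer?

x ≡ 1 (mod 3) gives x ∈ {1, 4, 7, 10, 13, 16}.
The first of these with x mod 23 = 16 is 16.

16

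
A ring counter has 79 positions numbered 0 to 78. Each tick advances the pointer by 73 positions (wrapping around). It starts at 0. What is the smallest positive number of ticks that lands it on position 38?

20

The inverse of 73 mod 79 is 13 (since 73·13 = 949 ≡ 1).
So x ≡ 13·38 = 494 ≡ 20 (mod 79).
Check: 73·20 = 1460 = 18·79 + 38.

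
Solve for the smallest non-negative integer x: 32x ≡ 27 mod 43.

The inverse of 32 mod 43 is 39 (since 32·39 = 1248 ≡ 1).
Multiplying both sides by 39: x ≡ 39·27 = 1053 ≡ 21 (mod 43).

21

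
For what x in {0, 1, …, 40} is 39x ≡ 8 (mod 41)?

The inverse of 39 mod 41 is 20 (since 39·20 = 780 ≡ 1).
So x ≡ 20·8 = 160 ≡ 37 (mod 41).

37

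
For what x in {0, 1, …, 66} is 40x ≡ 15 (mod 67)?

59

The inverse of 40 mod 67 is 62 (since 40·62 = 2480 ≡ 1).
So x ≡ 62·15 = 930 ≡ 59 (mod 67).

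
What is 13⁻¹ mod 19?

19 = 1·13 + 6
13 = 2·6 + 1
6 = 6·1 + 0
Back-substituting gives 13·3 ≡ 1 (mod 19).

3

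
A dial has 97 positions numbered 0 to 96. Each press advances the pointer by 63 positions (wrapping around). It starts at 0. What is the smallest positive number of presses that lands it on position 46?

63⁻¹ ≡ 77 (mod 97) because 63·77 = 4851 = 50·97 + 1.
So x ≡ 77·46 = 3542 ≡ 50 (mod 97).

50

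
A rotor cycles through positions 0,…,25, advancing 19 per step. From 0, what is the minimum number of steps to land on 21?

23

The inverse of 19 mod 26 is 11 (since 19·11 = 209 ≡ 1).
So x ≡ 11·21 = 231 ≡ 23 (mod 26).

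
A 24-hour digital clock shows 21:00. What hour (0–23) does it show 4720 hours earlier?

5

Dividing 4720 by 24 gives quotient 196 and remainder 16.
(21 − 16) mod 24 = 5.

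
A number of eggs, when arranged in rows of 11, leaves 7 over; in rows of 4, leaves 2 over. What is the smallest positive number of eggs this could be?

18

x ≡ 2 (mod 4) gives x ∈ {2, 6, 10, 14, 18}.
The first of these with x mod 11 = 7 is 18.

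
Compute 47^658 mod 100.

89

Successive squares of 47 mod 100: 47^1≡47, 47^2≡9, 47^4≡81, 47^8≡61, 47^16≡21, 47^32≡41, 47^64≡81, 47^128≡61, 47^256≡21, 47^512≡41.
Since 658 = 2 + 16 + 128 + 512 in binary, 47^658 ≡ 9·21·61·41 ≡ 89 (mod 100).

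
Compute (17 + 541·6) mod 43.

38

541·6 = 3246.
Dividing 3246 by 43 gives quotient 75 and remainder 21.
(17 + 21) mod 43 = 38.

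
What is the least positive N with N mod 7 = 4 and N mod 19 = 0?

95

x ≡ 4 (mod 7) gives x ∈ {4, 11, 18, 25, 32, 39, 46, 53, …}.
The first of these with x mod 19 = 0 is 95.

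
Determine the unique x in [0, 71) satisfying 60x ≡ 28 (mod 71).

The inverse of 60 mod 71 is 58 (since 60·58 = 3480 ≡ 1).
Multiplying both sides by 58: x ≡ 58·28 = 1624 ≡ 62 (mod 71).

62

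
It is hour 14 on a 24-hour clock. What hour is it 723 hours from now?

723 mod 24 = 3 (since 30·24 = 720).
(14 + 3) mod 24 = 17.

17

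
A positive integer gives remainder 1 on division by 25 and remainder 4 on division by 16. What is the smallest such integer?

276

x ≡ 4 (mod 16) gives x ∈ {4, 20, 36, 52, 68, 84, 100, 116, …}.
The first of these with x mod 25 = 1 is 276.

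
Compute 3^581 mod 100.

By repeated squaring mod 100: 3^1≡3, 3^2≡9, 3^4≡81, 3^8≡61, 3^16≡21, 3^32≡41, 3^64≡81, 3^128≡61, 3^256≡21, 3^512≡41.
Since 581 = 1 + 4 + 64 + 512 in binary, 3^581 ≡ 3·81·81·41 ≡ 3 (mod 100).

3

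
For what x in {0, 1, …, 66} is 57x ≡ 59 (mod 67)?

57⁻¹ ≡ 20 (mod 67) because 57·20 = 1140 = 17·67 + 1.
Multiplying both sides by 20: x ≡ 20·59 = 1180 ≡ 41 (mod 67).
Check: 57·41 = 2337 = 34·67 + 59.

41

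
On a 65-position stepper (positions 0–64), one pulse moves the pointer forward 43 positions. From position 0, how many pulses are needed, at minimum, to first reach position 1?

65 = 1·43 + 22
43 = 1·22 + 21
22 = 1·21 + 1
21 = 21·1 + 0
Back-substituting gives 43·62 ≡ 1 (mod 65).

62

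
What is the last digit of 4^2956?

The units digit of 4^n cycles with period 2: 4, 6, …
2956 leaves remainder 0 on division by 2, so 4^2956 ends in 6.

6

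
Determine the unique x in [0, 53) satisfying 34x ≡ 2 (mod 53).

25

The inverse of 34 mod 53 is 39 (since 34·39 = 1326 ≡ 1).
So x ≡ 39·2 = 78 ≡ 25 (mod 53).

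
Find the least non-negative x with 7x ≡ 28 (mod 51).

The inverse of 7 mod 51 is 22 (since 7·22 = 154 ≡ 1).
Multiplying both sides by 22: x ≡ 22·28 = 616 ≡ 4 (mod 51).

4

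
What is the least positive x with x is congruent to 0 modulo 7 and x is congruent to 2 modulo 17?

x ≡ 0 (mod 7) gives x ∈ {0, 7, 14, 21, 28, 35, 42, 49, …}.
The first of these with x mod 17 = 2 is 70.

70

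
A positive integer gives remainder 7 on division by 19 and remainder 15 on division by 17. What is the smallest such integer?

83

x ≡ 15 (mod 17) gives x ∈ {15, 32, 49, 66, 83}.
The first of these with x mod 19 = 7 is 83.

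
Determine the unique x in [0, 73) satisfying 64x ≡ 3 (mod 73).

24

The inverse of 64 mod 73 is 8 (since 64·8 = 512 ≡ 1).
So x ≡ 8·3 = 24 ≡ 24 (mod 73).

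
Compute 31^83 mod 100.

Square-and-reduce mod 100: 31^1≡31, 31^2≡61, 31^4≡21, 31^8≡41, 31^16≡81, 31^32≡61, 31^64≡21.
83 = 1 + 2 + 16 + 64, so 31^83 ≡ 31·61·81·21 ≡ 91 (mod 100).

91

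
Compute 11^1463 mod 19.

Square-and-reduce mod 19: 11^1≡11, 11^2≡7, 11^4≡11, 11^8≡7, 11^16≡11, 11^32≡7, 11^64≡11, 11^128≡7, 11^256≡11, 11^512≡7, 11^1024≡11.
1463 = 1 + 2 + 4 + 16 + 32 + 128 + 256 + 1024, so 11^1463 ≡ 11·7·11·11·7·7·11·11 ≡ 7 (mod 19).

7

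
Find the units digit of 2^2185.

2

Last digits of 2^n: 2, 4, 8, 6 (period 4).
2185 leaves remainder 1 on division by 4, so 2^2185 ends in 2.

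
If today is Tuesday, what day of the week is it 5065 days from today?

Dividing 5065 by 7 gives quotient 723 and remainder 4.
Tuesday + 4 days → Saturday.

Saturday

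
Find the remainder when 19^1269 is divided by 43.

27

Square-and-reduce mod 43: 19^1≡19, 19^2≡17, 19^4≡31, 19^8≡15, 19^16≡10, 19^32≡14, 19^64≡24, 19^128≡17, 19^256≡31, 19^512≡15, 19^1024≡10.
Since 1269 = 1 + 4 + 16 + 32 + 64 + 128 + 1024 in binary, 19^1269 ≡ 19·31·10·14·24·17·10 ≡ 27 (mod 43).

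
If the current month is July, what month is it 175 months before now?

175 mod 12 = 7 (since 14·12 = 168).
July − 7 months → December.

December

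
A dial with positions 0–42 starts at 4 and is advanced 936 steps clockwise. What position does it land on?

37

936 mod 43 = 33 (since 21·43 = 903).
(4 + 33) mod 43 = 37.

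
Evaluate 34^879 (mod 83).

2

Square-and-reduce mod 83: 34^1≡34, 34^2≡77, 34^4≡36, 34^8≡51, 34^16≡28, 34^32≡37, 34^64≡41, 34^128≡21, 34^256≡26, 34^512≡12.
879 = 1 + 2 + 4 + 8 + 32 + 64 + 256 + 512, so 34^879 ≡ 34·77·36·51·37·41·26·12 ≡ 2 (mod 83).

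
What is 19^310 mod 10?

Powers of 9 mod 10 repeat with period 2: 9, 1.
310 leaves remainder 0 on division by 2, so 19^310 ends in 1.

1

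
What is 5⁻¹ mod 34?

7

34 = 6·5 + 4
5 = 1·4 + 1
4 = 4·1 + 0
Back-substituting gives 5·7 ≡ 1 (mod 34).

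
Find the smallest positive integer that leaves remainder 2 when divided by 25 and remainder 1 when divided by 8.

x ≡ 1 (mod 8) gives x ∈ {1, 9, 17, 25, 33, 41, 49, 57, …}.
The first of these with x mod 25 = 2 is 177.

177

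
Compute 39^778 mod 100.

81

Successive squares of 39 mod 100: 39^1≡39, 39^2≡21, 39^4≡41, 39^8≡81, 39^16≡61, 39^32≡21, 39^64≡41, 39^128≡81, 39^256≡61, 39^512≡21.
Since 778 = 2 + 8 + 256 + 512 in binary, 39^778 ≡ 21·81·61·21 ≡ 81 (mod 100).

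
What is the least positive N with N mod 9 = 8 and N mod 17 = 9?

26

x ≡ 8 (mod 9) gives x ∈ {8, 17, 26}.
The first of these with x mod 17 = 9 is 26.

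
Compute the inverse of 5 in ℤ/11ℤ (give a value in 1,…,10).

9

11 = 2·5 + 1
5 = 5·1 + 0
Back-substituting gives 5·9 ≡ 1 (mod 11).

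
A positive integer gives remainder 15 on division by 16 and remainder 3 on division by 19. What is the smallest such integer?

Since 19·11 ≡ 1 (mod 16), take x = 3 + 19·((15−3)·11 mod 16) = 3 + 19·4 = 79.
Check: 79 mod 16 = 15, 79 mod 19 = 3.

79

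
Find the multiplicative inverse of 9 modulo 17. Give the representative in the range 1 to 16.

17 = 1·9 + 8
9 = 1·8 + 1
8 = 8·1 + 0
Back-substituting gives 9·2 ≡ 1 (mod 17).

2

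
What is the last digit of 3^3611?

7

Powers of 3 mod 10 repeat with period 4: 3, 9, 7, 1.
3611 mod 4 = 3, so the last digit matches 3^3 = 7.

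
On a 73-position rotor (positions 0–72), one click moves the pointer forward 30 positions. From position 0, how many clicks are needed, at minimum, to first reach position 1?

56

30·56 = 1680 = 23·73 + 1, so 30⁻¹ ≡ 56 (mod 73).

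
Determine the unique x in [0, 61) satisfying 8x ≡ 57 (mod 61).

8⁻¹ ≡ 23 (mod 61) because 8·23 = 184 = 3·61 + 1.
Multiplying both sides by 23: x ≡ 23·57 = 1311 ≡ 30 (mod 61).

30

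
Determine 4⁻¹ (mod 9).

7

9 = 2·4 + 1
4 = 4·1 + 0
Back-substituting gives 4·7 ≡ 1 (mod 9).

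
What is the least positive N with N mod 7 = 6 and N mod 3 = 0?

6

x ≡ 0 (mod 3) gives x ∈ {0, 3, 6}.
The first of these with x mod 7 = 6 is 6.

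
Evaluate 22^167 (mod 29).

Successive squares of 22 mod 29: 22^1≡22, 22^2≡20, 22^4≡23, 22^8≡7, 22^16≡20, 22^32≡23, 22^64≡7, 22^128≡20.
167 = 1 + 2 + 4 + 32 + 128, so 22^167 ≡ 22·20·23·23·20 ≡ 4 (mod 29).

4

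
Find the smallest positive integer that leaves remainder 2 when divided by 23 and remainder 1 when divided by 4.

25

Since 4·6 ≡ 1 (mod 23), take x = 1 + 4·((2−1)·6 mod 23) = 1 + 4·6 = 25.
Check: 25 mod 23 = 2, 25 mod 4 = 1.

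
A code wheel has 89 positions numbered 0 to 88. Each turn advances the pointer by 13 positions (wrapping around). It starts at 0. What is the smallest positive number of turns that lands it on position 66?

53

13⁻¹ ≡ 48 (mod 89) because 13·48 = 624 = 7·89 + 1.
Multiplying both sides by 48: x ≡ 48·66 = 3168 ≡ 53 (mod 89).
Check: 13·53 = 689 = 7·89 + 66.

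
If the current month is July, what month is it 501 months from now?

April

Dividing 501 by 12 gives quotient 41 and remainder 9.
July + 9 months → April.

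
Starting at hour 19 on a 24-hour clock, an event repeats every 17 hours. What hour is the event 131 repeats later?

14

131·17 = 2227.
2227 = 92·24 + 19, so 2227 mod 24 = 19.
(19 + 19) mod 24 = 14.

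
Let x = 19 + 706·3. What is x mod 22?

3

706·3 = 2118.
2118 = 96·22 + 6, so 2118 mod 22 = 6.
(19 + 6) mod 22 = 3.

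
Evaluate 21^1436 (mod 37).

Successive squares of 21 mod 37: 21^1≡21, 21^2≡34, 21^4≡9, 21^8≡7, 21^16≡12, 21^32≡33, 21^64≡16, 21^128≡34, 21^256≡9, 21^512≡7, 21^1024≡12.
Since 1436 = 4 + 8 + 16 + 128 + 256 + 1024 in binary, 21^1436 ≡ 9·7·12·34·9·12 ≡ 33 (mod 37).

33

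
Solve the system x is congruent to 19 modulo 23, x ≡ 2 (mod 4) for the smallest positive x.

x ≡ 2 (mod 4) gives x ∈ {2, 6, 10, 14, 18, 22, 26, 30, …}.
The first of these with x mod 23 = 19 is 42.

42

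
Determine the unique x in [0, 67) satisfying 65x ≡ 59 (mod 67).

The inverse of 65 mod 67 is 33 (since 65·33 = 2145 ≡ 1).
So x ≡ 33·59 = 1947 ≡ 4 (mod 67).

4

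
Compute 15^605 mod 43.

40

Square-and-reduce mod 43: 15^1≡15, 15^2≡10, 15^4≡14, 15^8≡24, 15^16≡17, 15^32≡31, 15^64≡15, 15^128≡10, 15^256≡14, 15^512≡24.
Since 605 = 1 + 4 + 8 + 16 + 64 + 512 in binary, 15^605 ≡ 15·14·24·17·15·24 ≡ 40 (mod 43).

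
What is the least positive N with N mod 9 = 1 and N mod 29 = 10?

x ≡ 1 (mod 9) gives x ∈ {1, 10}.
The first of these with x mod 29 = 10 is 10.

10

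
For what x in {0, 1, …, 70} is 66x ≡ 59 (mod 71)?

The inverse of 66 mod 71 is 14 (since 66·14 = 924 ≡ 1).
Multiplying both sides by 14: x ≡ 14·59 = 826 ≡ 45 (mod 71).
Check: 66·45 = 2970 = 41·71 + 59.

45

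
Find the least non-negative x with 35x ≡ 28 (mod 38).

16

The inverse of 35 mod 38 is 25 (since 35·25 = 875 ≡ 1).
Multiplying both sides by 25: x ≡ 25·28 = 700 ≡ 16 (mod 38).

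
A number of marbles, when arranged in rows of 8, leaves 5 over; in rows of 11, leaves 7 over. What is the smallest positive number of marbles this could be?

29

x ≡ 5 (mod 8) gives x ∈ {5, 13, 21, 29}.
The first of these with x mod 11 = 7 is 29.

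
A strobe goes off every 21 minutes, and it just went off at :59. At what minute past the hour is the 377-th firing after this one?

377·21 = 7917.
Dividing 7917 by 60 gives quotient 131 and remainder 57.
(59 + 57) mod 60 = 56.

56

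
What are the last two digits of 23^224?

Successive squares of 23 mod 100: 23^1≡23, 23^2≡29, 23^4≡41, 23^8≡81, 23^16≡61, 23^32≡21, 23^64≡41, 23^128≡81.
224 = 32 + 64 + 128, so 23^224 ≡ 21·41·81 ≡ 41 (mod 100).

41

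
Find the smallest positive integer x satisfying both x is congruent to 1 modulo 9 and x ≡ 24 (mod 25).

199

Since 25·4 ≡ 1 (mod 9), take x = 24 + 25·((1−24)·4 mod 9) = 24 + 25·7 = 199.
Check: 199 mod 9 = 1, 199 mod 25 = 24.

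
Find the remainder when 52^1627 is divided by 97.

Square-and-reduce mod 97: 52^1≡52, 52^2≡85, 52^4≡47, 52^8≡75, 52^16≡96, 52^32≡1, 52^64≡1, 52^128≡1, 52^256≡1, 52^512≡1, 52^1024≡1.
Since 1627 = 1 + 2 + 8 + 16 + 64 + 512 + 1024 in binary, 52^1627 ≡ 52·85·75·96·1·1·1 ≡ 46 (mod 97).

46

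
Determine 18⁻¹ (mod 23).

23 = 1·18 + 5
18 = 3·5 + 3
5 = 1·3 + 2
3 = 1·2 + 1
2 = 2·1 + 0
Back-substituting gives 18·9 ≡ 1 (mod 23).

9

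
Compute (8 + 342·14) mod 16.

12

342·14 = 4788.
4788 mod 16 = 4 (since 299·16 = 4784).
(8 + 4) mod 16 = 12.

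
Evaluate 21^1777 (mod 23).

Square-and-reduce mod 23: 21^1≡21, 21^2≡4, 21^4≡16, 21^8≡3, 21^16≡9, 21^32≡12, 21^64≡6, 21^128≡13, 21^256≡8, 21^512≡18, 21^1024≡2.
Since 1777 = 1 + 16 + 32 + 64 + 128 + 512 + 1024 in binary, 21^1777 ≡ 21·9·12·6·13·18·2 ≡ 5 (mod 23).

5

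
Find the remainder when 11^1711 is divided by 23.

By repeated squaring mod 23: 11^1≡11, 11^2≡6, 11^4≡13, 11^8≡8, 11^16≡18, 11^32≡2, 11^64≡4, 11^128≡16, 11^256≡3, 11^512≡9, 11^1024≡12.
Since 1711 = 1 + 2 + 4 + 8 + 32 + 128 + 512 + 1024 in binary, 11^1711 ≡ 11·6·13·8·2·16·9·12 ≡ 14 (mod 23).

14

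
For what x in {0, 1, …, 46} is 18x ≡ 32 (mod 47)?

7

18⁻¹ ≡ 34 (mod 47) because 18·34 = 612 = 13·47 + 1.
So x ≡ 34·32 = 1088 ≡ 7 (mod 47).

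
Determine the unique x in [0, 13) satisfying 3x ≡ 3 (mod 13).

1

The inverse of 3 mod 13 is 9 (since 3·9 = 27 ≡ 1).
Multiplying both sides by 9: x ≡ 9·3 = 27 ≡ 1 (mod 13).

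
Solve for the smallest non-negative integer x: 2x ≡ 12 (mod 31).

6

The inverse of 2 mod 31 is 16 (since 2·16 = 32 ≡ 1).
So x ≡ 16·12 = 192 ≡ 6 (mod 31).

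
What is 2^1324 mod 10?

The units digit of 2^n cycles with period 4: 2, 4, 8, 6, …
1324 leaves remainder 0 on division by 4, so 2^1324 ends in 6.

6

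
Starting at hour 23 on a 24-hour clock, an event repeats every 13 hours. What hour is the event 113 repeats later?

4

113·13 = 1469.
1469 − 61·24 = 5, so 1469 ≡ 5 (mod 24).
(23 + 5) mod 24 = 4.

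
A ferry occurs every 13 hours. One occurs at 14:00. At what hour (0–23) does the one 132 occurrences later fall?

2

132·13 = 1716.
1716 mod 24 = 12 (since 71·24 = 1704).
(14 + 12) mod 24 = 2.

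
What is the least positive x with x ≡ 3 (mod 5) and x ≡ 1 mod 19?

58

Since 19·4 ≡ 1 (mod 5), take x = 1 + 19·((3−1)·4 mod 5) = 1 + 19·3 = 58.
Check: 58 mod 5 = 3, 58 mod 19 = 1.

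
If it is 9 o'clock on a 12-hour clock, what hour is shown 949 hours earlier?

8

949 mod 12 = 1 (since 79·12 = 948).
9 − 1 → 8 on a 12-hour dial.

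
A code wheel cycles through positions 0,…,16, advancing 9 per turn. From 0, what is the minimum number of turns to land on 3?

6

9⁻¹ ≡ 2 (mod 17) because 9·2 = 18 = 1·17 + 1.
So x ≡ 2·3 = 6 ≡ 6 (mod 17).
Check: 9·6 = 54 = 3·17 + 3.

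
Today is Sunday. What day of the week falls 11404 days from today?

Monday

11404 = 1629·7 + 1, so 11404 mod 7 = 1.
Sunday + 1 day → Monday.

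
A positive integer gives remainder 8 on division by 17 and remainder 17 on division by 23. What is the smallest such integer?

178

x ≡ 8 (mod 17) gives x ∈ {8, 25, 42, 59, 76, 93, 110, 127, …}.
The first of these with x mod 23 = 17 is 178.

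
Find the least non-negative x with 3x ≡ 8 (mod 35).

26

3⁻¹ ≡ 12 (mod 35) because 3·12 = 36 = 1·35 + 1.
So x ≡ 12·8 = 96 ≡ 26 (mod 35).
Check: 3·26 = 78 = 2·35 + 8.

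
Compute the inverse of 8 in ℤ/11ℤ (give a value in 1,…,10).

7

8·7 = 56 = 5·11 + 1, so 8⁻¹ ≡ 7 (mod 11).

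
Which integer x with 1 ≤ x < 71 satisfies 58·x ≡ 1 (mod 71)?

60

58·60 = 3480 = 49·71 + 1, so 58⁻¹ ≡ 60 (mod 71).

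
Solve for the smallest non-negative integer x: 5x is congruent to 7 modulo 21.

14

The inverse of 5 mod 21 is 17 (since 5·17 = 85 ≡ 1).
So x ≡ 17·7 = 119 ≡ 14 (mod 21).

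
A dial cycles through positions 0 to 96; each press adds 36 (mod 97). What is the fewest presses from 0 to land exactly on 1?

36·62 = 2232 = 23·97 + 1, so 36⁻¹ ≡ 62 (mod 97).

62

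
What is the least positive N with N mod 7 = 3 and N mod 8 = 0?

24

x ≡ 3 (mod 7) gives x ∈ {3, 10, 17, 24}.
The first of these with x mod 8 = 0 is 24.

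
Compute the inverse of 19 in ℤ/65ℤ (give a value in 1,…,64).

19·24 = 456 = 7·65 + 1, so 19⁻¹ ≡ 24 (mod 65).

24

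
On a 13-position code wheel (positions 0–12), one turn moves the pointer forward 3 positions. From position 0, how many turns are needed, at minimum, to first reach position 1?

9

13 = 4·3 + 1
3 = 3·1 + 0
Back-substituting gives 3·9 ≡ 1 (mod 13).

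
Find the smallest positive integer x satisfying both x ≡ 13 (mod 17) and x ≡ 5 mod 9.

x ≡ 5 (mod 9) gives x ∈ {5, 14, 23, 32, 41, 50, 59, 68, …}.
The first of these with x mod 17 = 13 is 149.

149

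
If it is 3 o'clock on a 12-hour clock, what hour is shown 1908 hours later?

Dividing 1908 by 12 gives quotient 159 and remainder 0.
3 + 0 → 3 on a 12-hour dial.

3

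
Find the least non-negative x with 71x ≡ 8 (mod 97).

71⁻¹ ≡ 41 (mod 97) because 71·41 = 2911 = 30·97 + 1.
Multiplying both sides by 41: x ≡ 41·8 = 328 ≡ 37 (mod 97).
Check: 71·37 = 2627 = 27·97 + 8.

37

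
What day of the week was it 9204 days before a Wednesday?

Thursday

Dividing 9204 by 7 gives quotient 1314 and remainder 6.
Wednesday − 6 days → Thursday.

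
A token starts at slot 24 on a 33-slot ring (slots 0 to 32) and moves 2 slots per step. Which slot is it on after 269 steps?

269·2 = 538.
538 − 16·33 = 10, so 538 ≡ 10 (mod 33).
(24 + 10) mod 33 = 1.

1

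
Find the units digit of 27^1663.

3

Powers of 7 mod 10 repeat with period 4: 7, 9, 3, 1.
1663 mod 4 = 3, so the last digit matches 7^3 = 3.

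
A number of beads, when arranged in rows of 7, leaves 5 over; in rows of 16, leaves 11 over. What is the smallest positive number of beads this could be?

x ≡ 5 (mod 7) gives x ∈ {5, 12, 19, 26, 33, 40, 47, 54, …}.
The first of these with x mod 16 = 11 is 75.

75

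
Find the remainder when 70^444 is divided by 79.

46

By repeated squaring mod 79: 70^1≡70, 70^2≡2, 70^4≡4, 70^8≡16, 70^16≡19, 70^32≡45, 70^64≡50, 70^128≡51, 70^256≡73.
444 = 4 + 8 + 16 + 32 + 128 + 256, so 70^444 ≡ 4·16·19·45·51·73 ≡ 46 (mod 79).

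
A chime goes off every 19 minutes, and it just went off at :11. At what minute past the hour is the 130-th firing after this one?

21

130·19 = 2470.
2470 − 41·60 = 10, so 2470 ≡ 10 (mod 60).
(11 + 10) mod 60 = 21.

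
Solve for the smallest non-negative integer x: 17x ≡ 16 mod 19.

11

The inverse of 17 mod 19 is 9 (since 17·9 = 153 ≡ 1).
Multiplying both sides by 9: x ≡ 9·16 = 144 ≡ 11 (mod 19).
Check: 17·11 = 187 = 9·19 + 16.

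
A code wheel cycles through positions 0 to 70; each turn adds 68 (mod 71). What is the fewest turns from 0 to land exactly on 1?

47

68·47 = 3196 = 45·71 + 1, so 68⁻¹ ≡ 47 (mod 71).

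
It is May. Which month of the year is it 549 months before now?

August

Dividing 549 by 12 gives quotient 45 and remainder 9.
May − 9 months → August.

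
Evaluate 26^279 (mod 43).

8

Square-and-reduce mod 43: 26^1≡26, 26^2≡31, 26^4≡15, 26^8≡10, 26^16≡14, 26^32≡24, 26^64≡17, 26^128≡31, 26^256≡15.
279 = 1 + 2 + 4 + 16 + 256, so 26^279 ≡ 26·31·15·14·15 ≡ 8 (mod 43).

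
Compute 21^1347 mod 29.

By repeated squaring mod 29: 21^1≡21, 21^2≡6, 21^4≡7, 21^8≡20, 21^16≡23, 21^32≡7, 21^64≡20, 21^128≡23, 21^256≡7, 21^512≡20, 21^1024≡23.
1347 = 1 + 2 + 64 + 256 + 1024, so 21^1347 ≡ 21·6·20·7·23 ≡ 10 (mod 29).

10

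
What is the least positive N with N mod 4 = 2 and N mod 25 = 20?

70

x ≡ 2 (mod 4) gives x ∈ {2, 6, 10, 14, 18, 22, 26, 30, …}.
The first of these with x mod 25 = 20 is 70.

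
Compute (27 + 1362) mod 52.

37

1362 − 26·52 = 10, so 1362 ≡ 10 (mod 52).
(27 + 10) mod 52 = 37.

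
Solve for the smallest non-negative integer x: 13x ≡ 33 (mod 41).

The inverse of 13 mod 41 is 19 (since 13·19 = 247 ≡ 1).
So x ≡ 19·33 = 627 ≡ 12 (mod 41).
Check: 13·12 = 156 = 3·41 + 33.

12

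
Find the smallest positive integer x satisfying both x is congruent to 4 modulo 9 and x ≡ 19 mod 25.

x ≡ 4 (mod 9) gives x ∈ {4, 13, 22, 31, 40, 49, 58, 67, …}.
The first of these with x mod 25 = 19 is 94.

94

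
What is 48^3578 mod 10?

Last digits of 8^n: 8, 4, 2, 6 (period 4).
3578 mod 4 = 2, so the last digit matches 8^2 = 4.

4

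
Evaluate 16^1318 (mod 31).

4

By repeated squaring mod 31: 16^1≡16, 16^2≡8, 16^4≡2, 16^8≡4, 16^16≡16, 16^32≡8, 16^64≡2, 16^128≡4, 16^256≡16, 16^512≡8, 16^1024≡2.
1318 = 2 + 4 + 32 + 256 + 1024, so 16^1318 ≡ 8·2·8·16·2 ≡ 4 (mod 31).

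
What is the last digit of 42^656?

6

The units digit of 42^n cycles with period 4: 2, 4, 8, 6, …
656 leaves remainder 0 on division by 4, so 42^656 ends in 6.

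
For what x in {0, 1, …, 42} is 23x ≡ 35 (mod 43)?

The inverse of 23 mod 43 is 15 (since 23·15 = 345 ≡ 1).
So x ≡ 15·35 = 525 ≡ 9 (mod 43).
Check: 23·9 = 207 = 4·43 + 35.

9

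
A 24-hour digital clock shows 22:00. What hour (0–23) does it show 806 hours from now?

12

806 − 33·24 = 14, so 806 ≡ 14 (mod 24).
(22 + 14) mod 24 = 12.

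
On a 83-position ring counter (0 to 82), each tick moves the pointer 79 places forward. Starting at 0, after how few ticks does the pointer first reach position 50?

29

79⁻¹ ≡ 62 (mod 83) because 79·62 = 4898 = 59·83 + 1.
So x ≡ 62·50 = 3100 ≡ 29 (mod 83).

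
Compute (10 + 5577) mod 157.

5577 − 35·157 = 82, so 5577 ≡ 82 (mod 157).
(10 + 82) mod 157 = 92.

92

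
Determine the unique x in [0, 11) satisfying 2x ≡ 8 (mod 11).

2⁻¹ ≡ 6 (mod 11) because 2·6 = 12 = 1·11 + 1.
Multiplying both sides by 6: x ≡ 6·8 = 48 ≡ 4 (mod 11).

4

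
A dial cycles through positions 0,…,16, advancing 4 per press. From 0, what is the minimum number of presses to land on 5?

14

4⁻¹ ≡ 13 (mod 17) because 4·13 = 52 = 3·17 + 1.
So x ≡ 13·5 = 65 ≡ 14 (mod 17).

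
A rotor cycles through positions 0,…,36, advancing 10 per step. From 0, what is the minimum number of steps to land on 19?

10⁻¹ ≡ 26 (mod 37) because 10·26 = 260 = 7·37 + 1.
Multiplying both sides by 26: x ≡ 26·19 = 494 ≡ 13 (mod 37).
Check: 10·13 = 130 = 3·37 + 19.

13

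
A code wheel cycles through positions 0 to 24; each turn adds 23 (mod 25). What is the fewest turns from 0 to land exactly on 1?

25 = 1·23 + 2
23 = 11·2 + 1
2 = 2·1 + 0
Back-substituting gives 23·12 ≡ 1 (mod 25).

12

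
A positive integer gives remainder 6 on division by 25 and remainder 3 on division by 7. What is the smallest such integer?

31

x ≡ 3 (mod 7) gives x ∈ {3, 10, 17, 24, 31}.
The first of these with x mod 25 = 6 is 31.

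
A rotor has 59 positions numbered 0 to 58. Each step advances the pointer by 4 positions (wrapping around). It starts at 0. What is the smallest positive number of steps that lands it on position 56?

4⁻¹ ≡ 15 (mod 59) because 4·15 = 60 = 1·59 + 1.
Multiplying both sides by 15: x ≡ 15·56 = 840 ≡ 14 (mod 59).
Check: 4·14 = 56 = 0·59 + 56.

14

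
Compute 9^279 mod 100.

Successive squares of 9 mod 100: 9^1≡9, 9^2≡81, 9^4≡61, 9^8≡21, 9^16≡41, 9^32≡81, 9^64≡61, 9^128≡21, 9^256≡41.
279 = 1 + 2 + 4 + 16 + 256, so 9^279 ≡ 9·81·61·41·41 ≡ 89 (mod 100).

89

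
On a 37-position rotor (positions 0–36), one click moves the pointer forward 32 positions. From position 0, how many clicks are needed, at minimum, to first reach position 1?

22

37 = 1·32 + 5
32 = 6·5 + 2
5 = 2·2 + 1
2 = 2·1 + 0
Back-substituting gives 32·22 ≡ 1 (mod 37).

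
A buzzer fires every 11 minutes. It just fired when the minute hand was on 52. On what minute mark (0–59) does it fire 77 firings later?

59

77·11 = 847.
847 − 14·60 = 7, so 847 ≡ 7 (mod 60).
(52 + 7) mod 60 = 59.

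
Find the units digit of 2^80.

The units digit of 2^n cycles with period 4: 2, 4, 8, 6, …
80 mod 4 = 0, so the last digit matches 2^4 = 6.

6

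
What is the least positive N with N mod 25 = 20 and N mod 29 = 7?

x ≡ 20 (mod 25) gives x ∈ {20, 45, 70, 95, 120, 145, 170, 195, …}.
The first of these with x mod 29 = 7 is 645.

645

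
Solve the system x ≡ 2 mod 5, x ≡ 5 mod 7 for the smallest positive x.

x ≡ 2 (mod 5) gives x ∈ {2, 7, 12}.
The first of these with x mod 7 = 5 is 12.

12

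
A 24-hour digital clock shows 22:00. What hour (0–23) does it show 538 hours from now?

8

538 mod 24 = 10 (since 22·24 = 528).
(22 + 10) mod 24 = 8.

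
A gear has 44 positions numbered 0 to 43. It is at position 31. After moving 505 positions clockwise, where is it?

8

505 − 11·44 = 21, so 505 ≡ 21 (mod 44).
(31 + 21) mod 44 = 8.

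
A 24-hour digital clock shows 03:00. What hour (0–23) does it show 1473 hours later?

12

1473 mod 24 = 9 (since 61·24 = 1464).
(3 + 9) mod 24 = 12.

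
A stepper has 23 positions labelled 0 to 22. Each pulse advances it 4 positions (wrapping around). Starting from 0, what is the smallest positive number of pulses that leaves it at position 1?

6

4·6 = 24 = 1·23 + 1, so 4⁻¹ ≡ 6 (mod 23).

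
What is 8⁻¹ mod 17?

15

8·15 = 120 = 7·17 + 1, so 8⁻¹ ≡ 15 (mod 17).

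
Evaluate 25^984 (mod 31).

1

By repeated squaring mod 31: 25^1≡25, 25^2≡5, 25^4≡25, 25^8≡5, 25^16≡25, 25^32≡5, 25^64≡25, 25^128≡5, 25^256≡25, 25^512≡5.
Since 984 = 8 + 16 + 64 + 128 + 256 + 512 in binary, 25^984 ≡ 5·25·25·5·25·5 ≡ 1 (mod 31).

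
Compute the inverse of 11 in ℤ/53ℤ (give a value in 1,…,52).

29

11·29 = 319 = 6·53 + 1, so 11⁻¹ ≡ 29 (mod 53).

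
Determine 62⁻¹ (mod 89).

89 = 1·62 + 27
62 = 2·27 + 8
27 = 3·8 + 3
8 = 2·3 + 2
3 = 1·2 + 1
2 = 2·1 + 0
Back-substituting gives 62·56 ≡ 1 (mod 89).

56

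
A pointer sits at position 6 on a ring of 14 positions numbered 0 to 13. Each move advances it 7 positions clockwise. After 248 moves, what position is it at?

6

248·7 = 1736.
1736 − 124·14 = 0, so 1736 ≡ 0 (mod 14).
(6 + 0) mod 14 = 6.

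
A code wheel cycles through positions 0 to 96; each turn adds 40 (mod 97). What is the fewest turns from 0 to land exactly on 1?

17

40·17 = 680 = 7·97 + 1, so 40⁻¹ ≡ 17 (mod 97).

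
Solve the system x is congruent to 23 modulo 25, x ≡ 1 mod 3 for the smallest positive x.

x ≡ 1 (mod 3) gives x ∈ {1, 4, 7, 10, 13, 16, 19, 22, …}.
The first of these with x mod 25 = 23 is 73.

73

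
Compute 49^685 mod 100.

49

Square-and-reduce mod 100: 49^1≡49, 49^2≡1, 49^4≡1, 49^8≡1, 49^16≡1, 49^32≡1, 49^64≡1, 49^128≡1, 49^256≡1, 49^512≡1.
Since 685 = 1 + 4 + 8 + 32 + 128 + 512 in binary, 49^685 ≡ 49·1·1·1·1·1 ≡ 49 (mod 100).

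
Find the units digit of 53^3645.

3

Last digits of 3^n: 3, 9, 7, 1 (period 4).
3645 mod 4 = 1, so the last digit matches 3^1 = 3.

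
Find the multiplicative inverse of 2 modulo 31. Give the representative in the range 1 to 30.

2·16 = 32 = 1·31 + 1, so 2⁻¹ ≡ 16 (mod 31).

16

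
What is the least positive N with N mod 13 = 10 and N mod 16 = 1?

49

x ≡ 10 (mod 13) gives x ∈ {10, 23, 36, 49}.
The first of these with x mod 16 = 1 is 49.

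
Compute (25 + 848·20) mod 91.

59

848·20 = 16960.
16960 = 186·91 + 34, so 16960 mod 91 = 34.
(25 + 34) mod 91 = 59.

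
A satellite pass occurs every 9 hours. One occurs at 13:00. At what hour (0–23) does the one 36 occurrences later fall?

36·9 = 324.
324 − 13·24 = 12, so 324 ≡ 12 (mod 24).
(13 + 12) mod 24 = 1.

1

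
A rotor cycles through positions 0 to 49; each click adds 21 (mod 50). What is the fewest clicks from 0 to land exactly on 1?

31

50 = 2·21 + 8
21 = 2·8 + 5
8 = 1·5 + 3
5 = 1·3 + 2
3 = 1·2 + 1
2 = 2·1 + 0
Back-substituting gives 21·31 ≡ 1 (mod 50).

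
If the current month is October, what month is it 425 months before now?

May

425 = 35·12 + 5, so 425 mod 12 = 5.
October − 5 months → May.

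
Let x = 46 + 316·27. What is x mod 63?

316·27 = 8532.
Dividing 8532 by 63 gives quotient 135 and remainder 27.
(46 + 27) mod 63 = 10.

10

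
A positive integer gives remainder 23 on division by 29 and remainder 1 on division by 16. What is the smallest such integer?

x ≡ 1 (mod 16) gives x ∈ {1, 17, 33, 49, 65, 81}.
The first of these with x mod 29 = 23 is 81.

81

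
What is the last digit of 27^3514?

9

Powers of 7 mod 10 repeat with period 4: 7, 9, 3, 1.
3514 leaves remainder 2 on division by 4, so 27^3514 ends in 9.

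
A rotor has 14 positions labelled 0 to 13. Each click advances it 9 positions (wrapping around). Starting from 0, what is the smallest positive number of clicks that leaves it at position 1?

11

14 = 1·9 + 5
9 = 1·5 + 4
5 = 1·4 + 1
4 = 4·1 + 0
Back-substituting gives 9·11 ≡ 1 (mod 14).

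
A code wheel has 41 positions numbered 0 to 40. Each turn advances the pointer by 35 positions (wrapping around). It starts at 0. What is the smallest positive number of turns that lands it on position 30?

36

The inverse of 35 mod 41 is 34 (since 35·34 = 1190 ≡ 1).
Multiplying both sides by 34: x ≡ 34·30 = 1020 ≡ 36 (mod 41).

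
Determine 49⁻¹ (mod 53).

49·13 = 637 = 12·53 + 1, so 49⁻¹ ≡ 13 (mod 53).

13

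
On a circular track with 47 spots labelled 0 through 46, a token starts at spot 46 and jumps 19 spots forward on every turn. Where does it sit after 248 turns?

248·19 = 4712.
4712 − 100·47 = 12, so 4712 ≡ 12 (mod 47).
(46 + 12) mod 47 = 11.

11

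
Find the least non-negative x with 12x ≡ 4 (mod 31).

The inverse of 12 mod 31 is 13 (since 12·13 = 156 ≡ 1).
Multiplying both sides by 13: x ≡ 13·4 = 52 ≡ 21 (mod 31).

21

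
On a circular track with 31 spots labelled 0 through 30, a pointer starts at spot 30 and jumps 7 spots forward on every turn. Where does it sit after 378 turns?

378·7 = 2646.
2646 − 85·31 = 11, so 2646 ≡ 11 (mod 31).
(30 + 11) mod 31 = 10.

10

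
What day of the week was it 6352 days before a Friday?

6352 mod 7 = 3 (since 907·7 = 6349).
Friday − 3 days → Tuesday.

Tuesday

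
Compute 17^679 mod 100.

53

Square-and-reduce mod 100: 17^1≡17, 17^2≡89, 17^4≡21, 17^8≡41, 17^16≡81, 17^32≡61, 17^64≡21, 17^128≡41, 17^256≡81, 17^512≡61.
Since 679 = 1 + 2 + 4 + 32 + 128 + 512 in binary, 17^679 ≡ 17·89·21·61·41·61 ≡ 53 (mod 100).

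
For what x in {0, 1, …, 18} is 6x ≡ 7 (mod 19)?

17

6⁻¹ ≡ 16 (mod 19) because 6·16 = 96 = 5·19 + 1.
Multiplying both sides by 16: x ≡ 16·7 = 112 ≡ 17 (mod 19).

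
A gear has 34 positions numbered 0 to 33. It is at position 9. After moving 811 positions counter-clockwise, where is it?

811 mod 34 = 29 (since 23·34 = 782).
(9 − 29) mod 34 = 14.

14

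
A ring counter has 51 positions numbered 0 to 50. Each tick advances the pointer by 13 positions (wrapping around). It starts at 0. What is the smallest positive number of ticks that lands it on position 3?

13⁻¹ ≡ 4 (mod 51) because 13·4 = 52 = 1·51 + 1.
Multiplying both sides by 4: x ≡ 4·3 = 12 ≡ 12 (mod 51).
Check: 13·12 = 156 = 3·51 + 3.

12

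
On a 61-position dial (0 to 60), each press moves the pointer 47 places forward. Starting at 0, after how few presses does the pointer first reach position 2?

The inverse of 47 mod 61 is 13 (since 47·13 = 611 ≡ 1).
So x ≡ 13·2 = 26 ≡ 26 (mod 61).

26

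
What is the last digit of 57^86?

9

Last digits of 7^n: 7, 9, 3, 1 (period 4).
86 leaves remainder 2 on division by 4, so 57^86 ends in 9.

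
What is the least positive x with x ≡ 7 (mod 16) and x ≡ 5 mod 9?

23

x ≡ 5 (mod 9) gives x ∈ {5, 14, 23}.
The first of these with x mod 16 = 7 is 23.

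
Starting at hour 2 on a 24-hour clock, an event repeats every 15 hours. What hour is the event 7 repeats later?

11

7·15 = 105.
Dividing 105 by 24 gives quotient 4 and remainder 9.
(2 + 9) mod 24 = 11.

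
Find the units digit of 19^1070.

1

The units digit of 19^n cycles with period 2: 9, 1, …
1070 leaves remainder 0 on division by 2, so 19^1070 ends in 1.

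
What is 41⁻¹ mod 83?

83 = 2·41 + 1
41 = 41·1 + 0
Back-substituting gives 41·81 ≡ 1 (mod 83).

81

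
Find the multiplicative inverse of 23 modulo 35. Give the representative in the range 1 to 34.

32

23·32 = 736 = 21·35 + 1, so 23⁻¹ ≡ 32 (mod 35).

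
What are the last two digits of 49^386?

01

Square-and-reduce mod 100: 49^1≡49, 49^2≡1, 49^4≡1, 49^8≡1, 49^16≡1, 49^32≡1, 49^64≡1, 49^128≡1, 49^256≡1.
386 = 2 + 128 + 256, so 49^386 ≡ 1·1·1 ≡ 1 (mod 100).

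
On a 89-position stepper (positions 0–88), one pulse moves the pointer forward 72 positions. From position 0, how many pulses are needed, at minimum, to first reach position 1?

68

72·68 = 4896 = 55·89 + 1, so 72⁻¹ ≡ 68 (mod 89).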